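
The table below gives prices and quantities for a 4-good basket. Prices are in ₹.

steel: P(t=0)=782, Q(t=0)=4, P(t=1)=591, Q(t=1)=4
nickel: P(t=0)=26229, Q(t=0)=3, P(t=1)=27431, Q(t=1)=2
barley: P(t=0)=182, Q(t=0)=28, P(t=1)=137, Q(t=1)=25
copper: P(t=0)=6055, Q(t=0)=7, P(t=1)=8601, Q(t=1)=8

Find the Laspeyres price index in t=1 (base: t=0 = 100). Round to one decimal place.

Laspeyres price index uses base-period quantities as weights.
ΣP(t=1)·Q(t=0) = 591×4 + 27431×3 + 137×28 + 8601×7 = 2364 + 82293 + 3836 + 60207 = 148700
ΣP(t=0)·Q(t=0) = 782×4 + 26229×3 + 182×28 + 6055×7 = 3128 + 78687 + 5096 + 42385 = 129296
Index = 148700 / 129296 × 100 = 115.0074

115.0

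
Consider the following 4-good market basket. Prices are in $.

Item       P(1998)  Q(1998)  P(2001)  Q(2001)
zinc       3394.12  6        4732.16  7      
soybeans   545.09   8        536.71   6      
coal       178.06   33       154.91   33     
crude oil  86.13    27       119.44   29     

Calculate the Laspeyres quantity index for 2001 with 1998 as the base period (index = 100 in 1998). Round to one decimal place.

Laspeyres quantity index uses base-period prices as weights.
ΣP(1998)·Q(2001) = 3394.12×7 + 545.09×6 + 178.06×33 + 86.13×29 = 23758.84 + 3270.54 + 5875.98 + 2497.77 = 35403.13
ΣP(1998)·Q(1998) = 3394.12×6 + 545.09×8 + 178.06×33 + 86.13×27 = 20364.72 + 4360.72 + 5875.98 + 2325.51 = 32926.93
Index = 35403.13 / 32926.93 × 100 = 107.5203

107.5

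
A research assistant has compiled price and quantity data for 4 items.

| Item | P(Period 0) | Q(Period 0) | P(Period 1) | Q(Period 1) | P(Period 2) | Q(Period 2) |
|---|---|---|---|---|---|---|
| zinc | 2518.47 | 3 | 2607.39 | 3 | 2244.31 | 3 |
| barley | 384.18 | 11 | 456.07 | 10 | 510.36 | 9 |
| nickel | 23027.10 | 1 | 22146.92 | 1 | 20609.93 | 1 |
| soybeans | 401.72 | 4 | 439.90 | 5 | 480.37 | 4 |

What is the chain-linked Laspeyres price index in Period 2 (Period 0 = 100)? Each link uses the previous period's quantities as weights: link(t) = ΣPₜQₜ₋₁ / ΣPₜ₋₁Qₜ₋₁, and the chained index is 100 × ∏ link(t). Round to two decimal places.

Link Period 0→Period 1:
ΣP(Period 1)Q(Period 0) = 2607.39×3 + 456.07×11 + 22146.92×1 + 439.90×4 = 7822.17 + 5016.77 + 22146.92 + 1759.6 = 36745.46
ΣP(Period 0)Q(Period 0) = 2518.47×3 + 384.18×11 + 23027.10×1 + 401.72×4 = 7555.41 + 4225.98 + 23027.1 + 1606.88 = 36415.37
link = 36745.46/36415.37 = 1.009065
Link Period 1→Period 2:
ΣP(Period 2)Q(Period 1) = 2244.31×3 + 510.36×10 + 20609.93×1 + 480.37×5 = 6732.93 + 5103.6 + 20609.93 + 2401.85 = 34848.31
ΣP(Period 1)Q(Period 1) = 2607.39×3 + 456.07×10 + 22146.92×1 + 439.90×5 = 7822.17 + 4560.7 + 22146.92 + 2199.5 = 36729.29
link = 34848.31/36729.29 = 0.948788
Chained index = 100 × 1.009065 × 0.948788 = 95.7388

95.74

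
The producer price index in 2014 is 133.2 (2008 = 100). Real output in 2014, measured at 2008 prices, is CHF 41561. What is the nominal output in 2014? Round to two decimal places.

Nominal = Real × (Index/100) = 41561 × (133.2/100)
        = 41561 × 1.332 = 55359.2520

55359.25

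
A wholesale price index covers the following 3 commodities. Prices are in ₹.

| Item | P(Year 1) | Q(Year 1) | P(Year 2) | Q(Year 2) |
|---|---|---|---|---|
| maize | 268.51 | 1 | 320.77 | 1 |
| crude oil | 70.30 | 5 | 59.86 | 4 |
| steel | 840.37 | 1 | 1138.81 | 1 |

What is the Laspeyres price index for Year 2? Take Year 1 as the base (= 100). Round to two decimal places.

120.44

Laspeyres price index uses base-period quantities as weights.
ΣP(Year 2)·Q(Year 1) = 320.77×1 + 59.86×5 + 1138.81×1 = 320.77 + 299.3 + 1138.81 = 1758.88
ΣP(Year 1)·Q(Year 1) = 268.51×1 + 70.30×5 + 840.37×1 = 268.51 + 351.5 + 840.37 = 1460.38
Index = 1758.88 / 1460.38 × 100 = 120.4399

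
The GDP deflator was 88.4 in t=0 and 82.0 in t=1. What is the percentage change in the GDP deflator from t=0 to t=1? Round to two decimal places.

Change = (82.0 − 88.4) / 88.4 × 100
       = -6.4 / 88.4 × 100 = -7.2398%

-7.24%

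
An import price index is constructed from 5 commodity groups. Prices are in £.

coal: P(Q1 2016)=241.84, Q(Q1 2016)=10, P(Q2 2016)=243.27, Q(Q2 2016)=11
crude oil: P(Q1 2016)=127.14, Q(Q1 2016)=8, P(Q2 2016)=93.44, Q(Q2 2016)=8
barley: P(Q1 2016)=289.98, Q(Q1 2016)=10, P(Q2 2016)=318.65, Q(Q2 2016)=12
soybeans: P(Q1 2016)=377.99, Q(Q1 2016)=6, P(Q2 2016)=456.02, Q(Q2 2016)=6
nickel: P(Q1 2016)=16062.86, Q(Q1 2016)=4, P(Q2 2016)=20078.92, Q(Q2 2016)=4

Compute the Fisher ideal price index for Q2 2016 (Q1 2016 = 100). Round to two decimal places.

Laspeyres component (base-period weights):
ΣP(Q2 2016)Q(Q1 2016) = 243.27×10 + 93.44×8 + 318.65×10 + 456.02×6 + 20078.92×4 = 2432.7 + 747.52 + 3186.5 + 2736.12 + 80315.68 = 89418.52
ΣP(Q1 2016)Q(Q1 2016) = 241.84×10 + 127.14×8 + 289.98×10 + 377.99×6 + 16062.86×4 = 2418.4 + 1017.12 + 2899.8 + 2267.94 + 64251.44 = 72854.7
L = 89418.52 / 72854.7 × 100 = 122.7354
Paasche component (current-period weights):
ΣP(Q2 2016)Q(Q2 2016) = 243.27×11 + 93.44×8 + 318.65×12 + 456.02×6 + 20078.92×4 = 2675.97 + 747.52 + 3823.8 + 2736.12 + 80315.68 = 90299.09
ΣP(Q1 2016)Q(Q2 2016) = 241.84×11 + 127.14×8 + 289.98×12 + 377.99×6 + 16062.86×4 = 2660.24 + 1017.12 + 3479.76 + 2267.94 + 64251.44 = 73676.5
P = 90299.09 / 73676.5 × 100 = 122.5616
Fisher = √(L × P) = √(122.7354 × 122.5616) = 122.6485

122.65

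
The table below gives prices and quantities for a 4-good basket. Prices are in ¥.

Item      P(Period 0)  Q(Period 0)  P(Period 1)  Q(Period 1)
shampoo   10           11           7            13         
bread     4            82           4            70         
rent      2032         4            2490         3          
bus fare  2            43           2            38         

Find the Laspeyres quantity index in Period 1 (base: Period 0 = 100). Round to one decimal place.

76.1

Laspeyres quantity index uses base-period prices as weights.
ΣP(Period 0)·Q(Period 1) = 10×13 + 4×70 + 2032×3 + 2×38 = 130 + 280 + 6096 + 76 = 6582
ΣP(Period 0)·Q(Period 0) = 10×11 + 4×82 + 2032×4 + 2×43 = 110 + 328 + 8128 + 86 = 8652
Index = 6582 / 8652 × 100 = 76.0749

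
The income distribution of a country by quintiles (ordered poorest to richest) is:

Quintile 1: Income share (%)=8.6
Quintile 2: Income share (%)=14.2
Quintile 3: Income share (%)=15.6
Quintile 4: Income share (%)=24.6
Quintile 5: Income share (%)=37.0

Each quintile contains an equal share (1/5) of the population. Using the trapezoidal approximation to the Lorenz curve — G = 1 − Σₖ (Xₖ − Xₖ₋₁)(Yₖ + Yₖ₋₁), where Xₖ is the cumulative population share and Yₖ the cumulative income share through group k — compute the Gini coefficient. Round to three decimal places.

0.269

Cumulative income shares Yₖ: 0.0860, 0.2280, 0.3840, 0.6300, 1.0000
Σ (Xₖ−Xₖ₋₁)(Yₖ+Yₖ₋₁) = (1/5)(0.0860+0.0000) + (1/5)(0.2280+0.0860) + (1/5)(0.3840+0.2280) + (1/5)(0.6300+0.3840) + (1/5)(1.0000+0.6300)
  = 0.0172 + 0.0628 + 0.1224 + 0.2028 + 0.3260 = 0.7312
G = 1 − 0.7312 = 0.2688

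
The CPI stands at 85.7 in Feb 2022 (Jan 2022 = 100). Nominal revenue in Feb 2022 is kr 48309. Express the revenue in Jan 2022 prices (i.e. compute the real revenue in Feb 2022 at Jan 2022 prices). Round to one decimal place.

56369.9

Real = Nominal ÷ (Index/100) = 48309 ÷ (85.7/100)
     = 48309 ÷ 0.857 = 56369.8950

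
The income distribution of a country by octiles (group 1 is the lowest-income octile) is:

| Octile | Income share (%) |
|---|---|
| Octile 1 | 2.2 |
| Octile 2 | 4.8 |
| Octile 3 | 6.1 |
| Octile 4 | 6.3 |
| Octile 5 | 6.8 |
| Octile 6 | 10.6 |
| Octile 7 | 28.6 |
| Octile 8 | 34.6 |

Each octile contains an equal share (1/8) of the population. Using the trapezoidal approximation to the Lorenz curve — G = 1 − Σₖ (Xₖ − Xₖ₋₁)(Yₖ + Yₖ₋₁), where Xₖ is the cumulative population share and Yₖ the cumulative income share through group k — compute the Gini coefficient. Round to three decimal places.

Cumulative income shares Yₖ: 0.0220, 0.0700, 0.1310, 0.1940, 0.2620, 0.3680, 0.6540, 1.0000
Σ (Xₖ−Xₖ₋₁)(Yₖ+Yₖ₋₁) = (1/8)(0.0220+0.0000) + (1/8)(0.0700+0.0220) + (1/8)(0.1310+0.0700) + (1/8)(0.1940+0.1310) + (1/8)(0.2620+0.1940) + (1/8)(0.3680+0.2620) + (1/8)(0.6540+0.3680) + (1/8)(1.0000+0.6540)
  = 0.0028 + 0.0115 + 0.0251 + 0.0406 + 0.0570 + 0.0788 + 0.1278 + 0.2067 = 0.5503
G = 1 − 0.5503 = 0.4497

0.450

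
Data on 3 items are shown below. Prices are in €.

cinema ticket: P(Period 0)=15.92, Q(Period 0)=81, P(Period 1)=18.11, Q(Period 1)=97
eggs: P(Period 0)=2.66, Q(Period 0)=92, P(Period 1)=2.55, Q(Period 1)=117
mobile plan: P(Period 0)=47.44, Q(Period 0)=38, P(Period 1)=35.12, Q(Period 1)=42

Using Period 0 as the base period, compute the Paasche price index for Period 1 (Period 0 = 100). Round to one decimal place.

Paasche price index uses current-period quantities as weights.
ΣP(Period 1)·Q(Period 1) = 18.11×97 + 2.55×117 + 35.12×42 = 1756.67 + 298.35 + 1475.04 = 3530.06
ΣP(Period 0)·Q(Period 1) = 15.92×97 + 2.66×117 + 47.44×42 = 1544.24 + 311.22 + 1992.48 = 3847.94
Index = 3530.06 / 3847.94 × 100 = 91.7390

91.7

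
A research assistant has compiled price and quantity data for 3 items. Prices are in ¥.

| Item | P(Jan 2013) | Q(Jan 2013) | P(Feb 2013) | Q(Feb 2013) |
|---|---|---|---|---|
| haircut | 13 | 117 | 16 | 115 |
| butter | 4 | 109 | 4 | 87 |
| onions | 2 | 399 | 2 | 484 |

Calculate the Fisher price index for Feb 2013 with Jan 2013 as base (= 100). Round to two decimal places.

112.51

Laspeyres component (base-period weights):
ΣP(Feb 2013)Q(Jan 2013) = 16×117 + 4×109 + 2×399 = 1872 + 436 + 798 = 3106
ΣP(Jan 2013)Q(Jan 2013) = 13×117 + 4×109 + 2×399 = 1521 + 436 + 798 = 2755
L = 3106 / 2755 × 100 = 112.7405
Paasche component (current-period weights):
ΣP(Feb 2013)Q(Feb 2013) = 16×115 + 4×87 + 2×484 = 1840 + 348 + 968 = 3156
ΣP(Jan 2013)Q(Feb 2013) = 13×115 + 4×87 + 2×484 = 1495 + 348 + 968 = 2811
P = 3156 / 2811 × 100 = 112.2732
Fisher = √(L × P) = √(112.7405 × 112.2732) = 112.5066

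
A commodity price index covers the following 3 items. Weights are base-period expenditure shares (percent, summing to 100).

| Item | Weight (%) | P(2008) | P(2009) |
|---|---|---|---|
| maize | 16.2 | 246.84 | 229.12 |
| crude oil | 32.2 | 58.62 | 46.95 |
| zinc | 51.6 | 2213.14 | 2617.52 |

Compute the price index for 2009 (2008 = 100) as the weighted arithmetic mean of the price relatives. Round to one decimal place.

101.9

maize: 16.2 × (229.12/246.84) = 16.2 × 0.928213 = 15.0370
crude oil: 32.2 × (46.95/58.62) = 32.2 × 0.800921 = 25.7897
zinc: 51.6 × (2617.52/2213.14) = 51.6 × 1.182718 = 61.0282
Index = Σ wᵢ·(p₁ᵢ/p₀ᵢ) = 15.0370 + 25.7897 + 61.0282 = 101.8549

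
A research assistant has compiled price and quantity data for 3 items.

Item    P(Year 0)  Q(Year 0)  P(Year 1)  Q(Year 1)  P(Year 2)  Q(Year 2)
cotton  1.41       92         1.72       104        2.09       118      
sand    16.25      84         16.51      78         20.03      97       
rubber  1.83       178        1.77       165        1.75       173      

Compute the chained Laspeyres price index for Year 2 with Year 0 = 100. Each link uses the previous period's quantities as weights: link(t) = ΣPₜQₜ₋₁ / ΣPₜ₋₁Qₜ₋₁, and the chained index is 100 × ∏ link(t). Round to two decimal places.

120.18

Link Year 0→Year 1:
ΣP(Year 1)Q(Year 0) = 1.72×92 + 16.51×84 + 1.77×178 = 158.24 + 1386.84 + 315.06 = 1860.14
ΣP(Year 0)Q(Year 0) = 1.41×92 + 16.25×84 + 1.83×178 = 129.72 + 1365 + 325.74 = 1820.46
link = 1860.14/1820.46 = 1.021797
Link Year 1→Year 2:
ΣP(Year 2)Q(Year 1) = 2.09×104 + 20.03×78 + 1.75×165 = 217.36 + 1562.34 + 288.75 = 2068.45
ΣP(Year 1)Q(Year 1) = 1.72×104 + 16.51×78 + 1.77×165 = 178.88 + 1287.78 + 292.05 = 1758.71
link = 2068.45/1758.71 = 1.176118
Chained index = 100 × 1.021797 × 1.176118 = 120.1753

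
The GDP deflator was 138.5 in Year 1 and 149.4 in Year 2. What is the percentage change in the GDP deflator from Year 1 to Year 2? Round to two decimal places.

7.87%

Change = (149.4 − 138.5) / 138.5 × 100
       = 10.9 / 138.5 × 100 = 7.8700%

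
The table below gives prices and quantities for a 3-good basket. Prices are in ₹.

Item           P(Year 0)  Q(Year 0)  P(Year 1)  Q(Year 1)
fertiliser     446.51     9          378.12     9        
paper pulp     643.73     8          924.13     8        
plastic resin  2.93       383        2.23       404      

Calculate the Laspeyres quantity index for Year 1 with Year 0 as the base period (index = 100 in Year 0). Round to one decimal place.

100.6

Laspeyres quantity index uses base-period prices as weights.
ΣP(Year 0)·Q(Year 1) = 446.51×9 + 643.73×8 + 2.93×404 = 4018.59 + 5149.84 + 1183.72 = 10352.15
ΣP(Year 0)·Q(Year 0) = 446.51×9 + 643.73×8 + 2.93×383 = 4018.59 + 5149.84 + 1122.19 = 10290.62
Index = 10352.15 / 10290.62 × 100 = 100.5979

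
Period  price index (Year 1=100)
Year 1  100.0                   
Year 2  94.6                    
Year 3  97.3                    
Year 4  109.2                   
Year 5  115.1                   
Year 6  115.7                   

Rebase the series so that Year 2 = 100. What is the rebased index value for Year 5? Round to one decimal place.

Rebased(Year 5) = 115.1 / 94.6 × 100 = 121.6702

121.7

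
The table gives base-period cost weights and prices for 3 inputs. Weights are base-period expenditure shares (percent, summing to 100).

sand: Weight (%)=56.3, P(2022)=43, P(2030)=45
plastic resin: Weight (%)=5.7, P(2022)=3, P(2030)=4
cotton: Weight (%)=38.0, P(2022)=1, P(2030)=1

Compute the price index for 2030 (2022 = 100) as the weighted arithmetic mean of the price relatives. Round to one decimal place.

sand: 56.3 × (45/43) = 56.3 × 1.046512 = 58.9186
plastic resin: 5.7 × (4/3) = 5.7 × 1.333333 = 7.6000
cotton: 38.0 × (1/1) = 38.0 × 1.000000 = 38.0000
Index = Σ wᵢ·(p₁ᵢ/p₀ᵢ) = 58.9186 + 7.6000 + 38.0000 = 104.5186

104.5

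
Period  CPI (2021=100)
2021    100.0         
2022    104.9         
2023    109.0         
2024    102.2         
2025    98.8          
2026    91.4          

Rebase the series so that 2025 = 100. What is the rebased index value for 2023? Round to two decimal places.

110.32

Rebased(2023) = 109.0 / 98.8 × 100 = 110.3239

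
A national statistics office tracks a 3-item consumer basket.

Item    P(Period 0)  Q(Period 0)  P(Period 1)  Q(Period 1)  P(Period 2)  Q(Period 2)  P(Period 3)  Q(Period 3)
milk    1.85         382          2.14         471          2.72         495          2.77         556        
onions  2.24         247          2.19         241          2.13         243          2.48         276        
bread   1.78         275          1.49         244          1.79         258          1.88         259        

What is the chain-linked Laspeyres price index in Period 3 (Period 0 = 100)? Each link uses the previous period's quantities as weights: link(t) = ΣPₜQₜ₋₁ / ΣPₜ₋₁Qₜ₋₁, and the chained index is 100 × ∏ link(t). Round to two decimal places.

125.52

Link Period 0→Period 1:
ΣP(Period 1)Q(Period 0) = 2.14×382 + 2.19×247 + 1.49×275 = 817.48 + 540.93 + 409.75 = 1768.16
ΣP(Period 0)Q(Period 0) = 1.85×382 + 2.24×247 + 1.78×275 = 706.7 + 553.28 + 489.5 = 1749.48
link = 1768.16/1749.48 = 1.010677
Link Period 1→Period 2:
ΣP(Period 2)Q(Period 1) = 2.72×471 + 2.13×241 + 1.79×244 = 1281.12 + 513.33 + 436.76 = 2231.21
ΣP(Period 1)Q(Period 1) = 2.14×471 + 2.19×241 + 1.49×244 = 1007.94 + 527.79 + 363.56 = 1899.29
link = 2231.21/1899.29 = 1.174760
Link Period 2→Period 3:
ΣP(Period 3)Q(Period 2) = 2.77×495 + 2.48×243 + 1.88×258 = 1371.15 + 602.64 + 485.04 = 2458.83
ΣP(Period 2)Q(Period 2) = 2.72×495 + 2.13×243 + 1.79×258 = 1346.4 + 517.59 + 461.82 = 2325.81
link = 2458.83/2325.81 = 1.057193
Chained index = 100 × 1.010677 × 1.174760 × 1.057193 = 125.5209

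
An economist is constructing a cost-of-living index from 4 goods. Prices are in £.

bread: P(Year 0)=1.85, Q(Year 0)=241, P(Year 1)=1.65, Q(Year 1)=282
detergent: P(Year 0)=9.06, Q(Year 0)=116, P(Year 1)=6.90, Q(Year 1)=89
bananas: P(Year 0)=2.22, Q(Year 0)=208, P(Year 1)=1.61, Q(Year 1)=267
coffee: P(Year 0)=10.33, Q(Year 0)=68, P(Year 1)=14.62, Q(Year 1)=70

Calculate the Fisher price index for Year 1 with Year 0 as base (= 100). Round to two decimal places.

Laspeyres component (base-period weights):
ΣP(Year 1)Q(Year 0) = 1.65×241 + 6.90×116 + 1.61×208 + 14.62×68 = 397.65 + 800.4 + 334.88 + 994.16 = 2527.09
ΣP(Year 0)Q(Year 0) = 1.85×241 + 9.06×116 + 2.22×208 + 10.33×68 = 445.85 + 1050.96 + 461.76 + 702.44 = 2661.01
L = 2527.09 / 2661.01 × 100 = 94.9673
Paasche component (current-period weights):
ΣP(Year 1)Q(Year 1) = 1.65×282 + 6.90×89 + 1.61×267 + 14.62×70 = 465.3 + 614.1 + 429.87 + 1023.4 = 2532.67
ΣP(Year 0)Q(Year 1) = 1.85×282 + 9.06×89 + 2.22×267 + 10.33×70 = 521.7 + 806.34 + 592.74 + 723.1 = 2643.88
P = 2532.67 / 2643.88 × 100 = 95.7937
Fisher = √(L × P) = √(94.9673 × 95.7937) = 95.3796

95.38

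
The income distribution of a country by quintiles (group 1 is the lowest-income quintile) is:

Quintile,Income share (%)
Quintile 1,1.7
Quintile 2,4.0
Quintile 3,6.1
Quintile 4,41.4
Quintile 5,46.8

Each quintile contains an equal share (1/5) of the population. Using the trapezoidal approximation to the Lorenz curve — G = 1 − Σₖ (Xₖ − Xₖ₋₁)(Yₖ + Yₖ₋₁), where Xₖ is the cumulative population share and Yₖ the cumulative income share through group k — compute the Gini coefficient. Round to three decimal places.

Cumulative income shares Yₖ: 0.0170, 0.0570, 0.1180, 0.5320, 1.0000
Σ (Xₖ−Xₖ₋₁)(Yₖ+Yₖ₋₁) = (1/5)(0.0170+0.0000) + (1/5)(0.0570+0.0170) + (1/5)(0.1180+0.0570) + (1/5)(0.5320+0.1180) + (1/5)(1.0000+0.5320)
  = 0.0034 + 0.0148 + 0.0350 + 0.1300 + 0.3064 = 0.4896
G = 1 − 0.4896 = 0.5104

0.510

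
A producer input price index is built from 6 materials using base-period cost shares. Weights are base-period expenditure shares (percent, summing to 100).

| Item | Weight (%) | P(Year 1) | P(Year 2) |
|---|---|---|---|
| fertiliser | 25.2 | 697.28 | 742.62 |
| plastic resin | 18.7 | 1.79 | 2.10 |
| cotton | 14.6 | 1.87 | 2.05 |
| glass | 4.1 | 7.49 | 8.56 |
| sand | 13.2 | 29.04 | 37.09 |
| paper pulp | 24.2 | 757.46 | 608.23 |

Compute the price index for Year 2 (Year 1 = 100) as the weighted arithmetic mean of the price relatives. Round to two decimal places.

fertiliser: 25.2 × (742.62/697.28) = 25.2 × 1.065024 = 26.8386
plastic resin: 18.7 × (2.10/1.79) = 18.7 × 1.173184 = 21.9385
cotton: 14.6 × (2.05/1.87) = 14.6 × 1.096257 = 16.0053
glass: 4.1 × (8.56/7.49) = 4.1 × 1.142857 = 4.6857
sand: 13.2 × (37.09/29.04) = 13.2 × 1.277204 = 16.8591
paper pulp: 24.2 × (608.23/757.46) = 24.2 × 0.802986 = 19.4323
Index = Σ wᵢ·(p₁ᵢ/p₀ᵢ) = 26.8386 + 21.9385 + 16.0053 + 4.6857 + 16.8591 + 19.4323 = 105.7596

105.76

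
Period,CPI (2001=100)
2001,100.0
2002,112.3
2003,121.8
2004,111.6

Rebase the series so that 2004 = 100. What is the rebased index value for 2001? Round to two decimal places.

89.61

Rebased(2001) = 100.0 / 111.6 × 100 = 89.6057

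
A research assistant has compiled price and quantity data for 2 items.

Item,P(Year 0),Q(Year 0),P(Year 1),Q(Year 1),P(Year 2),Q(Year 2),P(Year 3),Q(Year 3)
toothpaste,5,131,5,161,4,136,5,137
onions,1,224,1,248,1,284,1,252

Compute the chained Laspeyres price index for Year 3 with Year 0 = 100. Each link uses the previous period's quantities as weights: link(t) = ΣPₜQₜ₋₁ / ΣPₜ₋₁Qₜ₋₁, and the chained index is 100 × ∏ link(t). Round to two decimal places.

98.62

Link Year 0→Year 1:
ΣP(Year 1)Q(Year 0) = 5×131 + 1×224 = 655 + 224 = 879
ΣP(Year 0)Q(Year 0) = 5×131 + 1×224 = 655 + 224 = 879
link = 879/879 = 1.000000
Link Year 1→Year 2:
ΣP(Year 2)Q(Year 1) = 4×161 + 1×248 = 644 + 248 = 892
ΣP(Year 1)Q(Year 1) = 5×161 + 1×248 = 805 + 248 = 1053
link = 892/1053 = 0.847104
Link Year 2→Year 3:
ΣP(Year 3)Q(Year 2) = 5×136 + 1×284 = 680 + 284 = 964
ΣP(Year 2)Q(Year 2) = 4×136 + 1×284 = 544 + 284 = 828
link = 964/828 = 1.164251
Chained index = 100 × 1.000000 × 0.847104 × 1.164251 = 98.6241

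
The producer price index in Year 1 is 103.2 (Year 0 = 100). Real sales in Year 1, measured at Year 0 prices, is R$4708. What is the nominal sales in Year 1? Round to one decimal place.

Nominal = Real × (Index/100) = 4708 × (103.2/100)
        = 4708 × 1.032 = 4858.6560

4858.7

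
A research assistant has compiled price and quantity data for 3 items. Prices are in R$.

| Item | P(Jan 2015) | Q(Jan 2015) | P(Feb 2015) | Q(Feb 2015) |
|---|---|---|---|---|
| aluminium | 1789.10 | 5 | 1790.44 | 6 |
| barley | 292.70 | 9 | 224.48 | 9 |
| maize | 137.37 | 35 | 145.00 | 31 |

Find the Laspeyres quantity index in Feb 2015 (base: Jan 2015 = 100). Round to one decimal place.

Laspeyres quantity index uses base-period prices as weights.
ΣP(Jan 2015)·Q(Feb 2015) = 1789.10×6 + 292.70×9 + 137.37×31 = 10734.6 + 2634.3 + 4258.47 = 17627.37
ΣP(Jan 2015)·Q(Jan 2015) = 1789.10×5 + 292.70×9 + 137.37×35 = 8945.5 + 2634.3 + 4807.95 = 16387.75
Index = 17627.37 / 16387.75 × 100 = 107.5643

107.6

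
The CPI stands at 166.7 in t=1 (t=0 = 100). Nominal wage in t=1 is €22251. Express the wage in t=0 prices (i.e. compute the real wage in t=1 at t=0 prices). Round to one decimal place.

13347.9

Real = Nominal ÷ (Index/100) = 22251 ÷ (166.7/100)
     = 22251 ÷ 1.667 = 13347.9304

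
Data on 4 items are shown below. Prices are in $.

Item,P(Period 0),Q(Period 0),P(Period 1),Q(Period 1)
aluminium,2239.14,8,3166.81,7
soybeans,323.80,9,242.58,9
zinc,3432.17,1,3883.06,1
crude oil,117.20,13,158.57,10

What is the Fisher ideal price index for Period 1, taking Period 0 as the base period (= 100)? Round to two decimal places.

129.18

Laspeyres component (base-period weights):
ΣP(Period 1)Q(Period 0) = 3166.81×8 + 242.58×9 + 3883.06×1 + 158.57×13 = 25334.48 + 2183.22 + 3883.06 + 2061.41 = 33462.17
ΣP(Period 0)Q(Period 0) = 2239.14×8 + 323.80×9 + 3432.17×1 + 117.20×13 = 17913.12 + 2914.2 + 3432.17 + 1523.6 = 25783.09
L = 33462.17 / 25783.09 × 100 = 129.7834
Paasche component (current-period weights):
ΣP(Period 1)Q(Period 1) = 3166.81×7 + 242.58×9 + 3883.06×1 + 158.57×10 = 22167.67 + 2183.22 + 3883.06 + 1585.7 = 29819.65
ΣP(Period 0)Q(Period 1) = 2239.14×7 + 323.80×9 + 3432.17×1 + 117.20×10 = 15673.98 + 2914.2 + 3432.17 + 1172 = 23192.35
P = 29819.65 / 23192.35 × 100 = 128.5754
Fisher = √(L × P) = √(129.7834 × 128.5754) = 129.1780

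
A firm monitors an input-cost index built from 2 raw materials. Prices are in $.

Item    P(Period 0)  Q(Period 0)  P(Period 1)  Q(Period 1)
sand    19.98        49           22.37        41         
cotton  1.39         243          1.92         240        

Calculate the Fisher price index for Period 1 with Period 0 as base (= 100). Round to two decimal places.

Laspeyres component (base-period weights):
ΣP(Period 1)Q(Period 0) = 22.37×49 + 1.92×243 = 1096.13 + 466.56 = 1562.69
ΣP(Period 0)Q(Period 0) = 19.98×49 + 1.39×243 = 979.02 + 337.77 = 1316.79
L = 1562.69 / 1316.79 × 100 = 118.6742
Paasche component (current-period weights):
ΣP(Period 1)Q(Period 1) = 22.37×41 + 1.92×240 = 917.17 + 460.8 = 1377.97
ΣP(Period 0)Q(Period 1) = 19.98×41 + 1.39×240 = 819.18 + 333.6 = 1152.78
P = 1377.97 / 1152.78 × 100 = 119.5345
Fisher = √(L × P) = √(118.6742 × 119.5345) = 119.1036

119.10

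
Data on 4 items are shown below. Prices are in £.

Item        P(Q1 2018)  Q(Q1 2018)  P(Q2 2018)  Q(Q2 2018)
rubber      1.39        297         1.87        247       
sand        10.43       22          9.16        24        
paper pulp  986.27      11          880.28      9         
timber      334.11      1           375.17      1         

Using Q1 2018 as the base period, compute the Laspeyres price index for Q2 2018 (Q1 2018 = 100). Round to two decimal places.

91.46

Laspeyres price index uses base-period quantities as weights.
ΣP(Q2 2018)·Q(Q1 2018) = 1.87×297 + 9.16×22 + 880.28×11 + 375.17×1 = 555.39 + 201.52 + 9683.08 + 375.17 = 10815.16
ΣP(Q1 2018)·Q(Q1 2018) = 1.39×297 + 10.43×22 + 986.27×11 + 334.11×1 = 412.83 + 229.46 + 10848.97 + 334.11 = 11825.37
Index = 10815.16 / 11825.37 × 100 = 91.4573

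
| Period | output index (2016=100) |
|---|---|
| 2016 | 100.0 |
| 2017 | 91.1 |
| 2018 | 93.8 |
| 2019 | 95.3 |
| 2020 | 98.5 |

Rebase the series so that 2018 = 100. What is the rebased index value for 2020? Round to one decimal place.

Rebased(2020) = 98.5 / 93.8 × 100 = 105.0107

105.0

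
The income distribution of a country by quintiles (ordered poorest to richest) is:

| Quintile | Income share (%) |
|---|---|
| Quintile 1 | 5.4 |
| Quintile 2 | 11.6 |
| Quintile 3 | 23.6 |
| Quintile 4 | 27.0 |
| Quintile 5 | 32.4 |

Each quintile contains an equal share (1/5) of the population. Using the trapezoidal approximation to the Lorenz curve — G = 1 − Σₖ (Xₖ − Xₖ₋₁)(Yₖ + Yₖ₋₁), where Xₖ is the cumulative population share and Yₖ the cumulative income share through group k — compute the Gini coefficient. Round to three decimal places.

0.278

Cumulative income shares Yₖ: 0.0540, 0.1700, 0.4060, 0.6760, 1.0000
Σ (Xₖ−Xₖ₋₁)(Yₖ+Yₖ₋₁) = (1/5)(0.0540+0.0000) + (1/5)(0.1700+0.0540) + (1/5)(0.4060+0.1700) + (1/5)(0.6760+0.4060) + (1/5)(1.0000+0.6760)
  = 0.0108 + 0.0448 + 0.1152 + 0.2164 + 0.3352 = 0.7224
G = 1 − 0.7224 = 0.2776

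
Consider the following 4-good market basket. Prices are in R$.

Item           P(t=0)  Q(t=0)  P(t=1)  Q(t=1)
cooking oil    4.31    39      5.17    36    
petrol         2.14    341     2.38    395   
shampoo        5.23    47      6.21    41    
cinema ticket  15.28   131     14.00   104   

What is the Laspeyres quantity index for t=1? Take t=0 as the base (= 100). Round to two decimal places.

Laspeyres quantity index uses base-period prices as weights.
ΣP(t=0)·Q(t=1) = 4.31×36 + 2.14×395 + 5.23×41 + 15.28×104 = 155.16 + 845.3 + 214.43 + 1589.12 = 2804.01
ΣP(t=0)·Q(t=0) = 4.31×39 + 2.14×341 + 5.23×47 + 15.28×131 = 168.09 + 729.74 + 245.81 + 2001.68 = 3145.32
Index = 2804.01 / 3145.32 × 100 = 89.1486

89.15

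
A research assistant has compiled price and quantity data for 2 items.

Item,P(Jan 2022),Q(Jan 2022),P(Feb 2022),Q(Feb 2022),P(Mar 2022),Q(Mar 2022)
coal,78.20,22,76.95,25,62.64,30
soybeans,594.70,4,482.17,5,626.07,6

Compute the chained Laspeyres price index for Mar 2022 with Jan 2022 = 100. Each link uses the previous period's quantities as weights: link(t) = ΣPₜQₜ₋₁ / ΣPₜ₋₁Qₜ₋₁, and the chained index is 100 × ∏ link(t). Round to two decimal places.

95.72

Link Jan 2022→Feb 2022:
ΣP(Feb 2022)Q(Jan 2022) = 76.95×22 + 482.17×4 = 1692.9 + 1928.68 = 3621.58
ΣP(Jan 2022)Q(Jan 2022) = 78.20×22 + 594.70×4 = 1720.4 + 2378.8 = 4099.2
link = 3621.58/4099.2 = 0.883485
Link Feb 2022→Mar 2022:
ΣP(Mar 2022)Q(Feb 2022) = 62.64×25 + 626.07×5 = 1566 + 3130.35 = 4696.35
ΣP(Feb 2022)Q(Feb 2022) = 76.95×25 + 482.17×5 = 1923.75 + 2410.85 = 4334.6
link = 4696.35/4334.6 = 1.083456
Chained index = 100 × 0.883485 × 1.083456 = 95.7217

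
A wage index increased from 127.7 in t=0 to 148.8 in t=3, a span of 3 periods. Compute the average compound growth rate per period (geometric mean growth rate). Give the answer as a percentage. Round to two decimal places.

Growth factor = (148.8/127.7)^(1/3) = (1.165231)^(1/3) = 1.052295
Growth rate = 1.052295 − 1 = 0.052295 = 5.2295%

5.23%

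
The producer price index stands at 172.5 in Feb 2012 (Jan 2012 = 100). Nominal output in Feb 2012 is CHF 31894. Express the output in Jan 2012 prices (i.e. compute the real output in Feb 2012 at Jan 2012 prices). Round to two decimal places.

Real = Nominal ÷ (Index/100) = 31894 ÷ (172.5/100)
     = 31894 ÷ 1.725 = 18489.2754

18489.28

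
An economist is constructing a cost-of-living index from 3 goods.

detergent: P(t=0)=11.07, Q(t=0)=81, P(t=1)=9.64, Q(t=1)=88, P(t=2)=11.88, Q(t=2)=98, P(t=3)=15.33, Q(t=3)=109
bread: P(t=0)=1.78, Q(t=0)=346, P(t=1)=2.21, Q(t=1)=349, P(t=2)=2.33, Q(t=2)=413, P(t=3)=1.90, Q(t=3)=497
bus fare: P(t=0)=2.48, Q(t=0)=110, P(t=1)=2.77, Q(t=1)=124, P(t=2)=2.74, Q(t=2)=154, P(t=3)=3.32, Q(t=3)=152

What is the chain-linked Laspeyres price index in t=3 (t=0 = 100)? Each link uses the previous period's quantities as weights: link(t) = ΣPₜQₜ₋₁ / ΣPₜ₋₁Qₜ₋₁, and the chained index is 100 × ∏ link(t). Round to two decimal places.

Link t=0→t=1:
ΣP(t=1)Q(t=0) = 9.64×81 + 2.21×346 + 2.77×110 = 780.84 + 764.66 + 304.7 = 1850.2
ΣP(t=0)Q(t=0) = 11.07×81 + 1.78×346 + 2.48×110 = 896.67 + 615.88 + 272.8 = 1785.35
link = 1850.2/1785.35 = 1.036323
Link t=1→t=2:
ΣP(t=2)Q(t=1) = 11.88×88 + 2.33×349 + 2.74×124 = 1045.44 + 813.17 + 339.76 = 2198.37
ΣP(t=1)Q(t=1) = 9.64×88 + 2.21×349 + 2.77×124 = 848.32 + 771.29 + 343.48 = 1963.09
link = 2198.37/1963.09 = 1.119852
Link t=2→t=3:
ΣP(t=3)Q(t=2) = 15.33×98 + 1.90×413 + 3.32×154 = 1502.34 + 784.7 + 511.28 = 2798.32
ΣP(t=2)Q(t=2) = 11.88×98 + 2.33×413 + 2.74×154 = 1164.24 + 962.29 + 421.96 = 2548.49
link = 2798.32/2548.49 = 1.098031
Chained index = 100 × 1.036323 × 1.119852 × 1.098031 = 127.4296

127.43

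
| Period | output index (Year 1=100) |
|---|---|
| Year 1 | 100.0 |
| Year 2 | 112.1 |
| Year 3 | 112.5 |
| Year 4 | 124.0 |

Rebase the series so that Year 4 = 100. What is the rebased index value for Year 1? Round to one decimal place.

80.6

Rebased(Year 1) = 100.0 / 124.0 × 100 = 80.6452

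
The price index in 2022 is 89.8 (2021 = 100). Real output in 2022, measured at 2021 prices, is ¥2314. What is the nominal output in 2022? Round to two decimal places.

2077.97

Nominal = Real × (Index/100) = 2314 × (89.8/100)
        = 2314 × 0.898 = 2077.9720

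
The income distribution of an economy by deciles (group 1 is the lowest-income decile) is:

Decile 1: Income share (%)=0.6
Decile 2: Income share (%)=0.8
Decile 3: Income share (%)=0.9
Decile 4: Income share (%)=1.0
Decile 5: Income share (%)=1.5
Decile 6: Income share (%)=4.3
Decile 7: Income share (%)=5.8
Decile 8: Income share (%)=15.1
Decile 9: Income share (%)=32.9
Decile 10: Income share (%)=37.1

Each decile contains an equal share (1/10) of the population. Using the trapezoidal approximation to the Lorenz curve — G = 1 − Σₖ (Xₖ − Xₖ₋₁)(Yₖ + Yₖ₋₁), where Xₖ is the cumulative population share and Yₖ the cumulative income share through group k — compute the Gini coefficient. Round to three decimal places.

0.641

Cumulative income shares Yₖ: 0.0060, 0.0140, 0.0230, 0.0330, 0.0480, 0.0910, 0.1490, 0.3000, 0.6290, 1.0000
Σ (Xₖ−Xₖ₋₁)(Yₖ+Yₖ₋₁) = (1/10)(0.0060+0.0000) + (1/10)(0.0140+0.0060) + (1/10)(0.0230+0.0140) + (1/10)(0.0330+0.0230) + (1/10)(0.0480+0.0330) + (1/10)(0.0910+0.0480) + (1/10)(0.1490+0.0910) + (1/10)(0.3000+0.1490) + (1/10)(0.6290+0.3000) + (1/10)(1.0000+0.6290)
  = 0.0006 + 0.0020 + 0.0037 + 0.0056 + 0.0081 + 0.0139 + 0.0240 + 0.0449 + 0.0929 + 0.1629 = 0.3586
G = 1 − 0.3586 = 0.6414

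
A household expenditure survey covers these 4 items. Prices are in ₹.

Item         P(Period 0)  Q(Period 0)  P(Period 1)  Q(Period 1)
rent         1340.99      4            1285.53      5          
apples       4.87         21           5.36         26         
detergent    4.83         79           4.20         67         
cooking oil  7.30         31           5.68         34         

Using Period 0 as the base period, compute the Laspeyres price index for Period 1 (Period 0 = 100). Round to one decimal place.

94.9

Laspeyres price index uses base-period quantities as weights.
ΣP(Period 1)·Q(Period 0) = 1285.53×4 + 5.36×21 + 4.20×79 + 5.68×31 = 5142.12 + 112.56 + 331.8 + 176.08 = 5762.56
ΣP(Period 0)·Q(Period 0) = 1340.99×4 + 4.87×21 + 4.83×79 + 7.30×31 = 5363.96 + 102.27 + 381.57 + 226.3 = 6074.1
Index = 5762.56 / 6074.1 × 100 = 94.8710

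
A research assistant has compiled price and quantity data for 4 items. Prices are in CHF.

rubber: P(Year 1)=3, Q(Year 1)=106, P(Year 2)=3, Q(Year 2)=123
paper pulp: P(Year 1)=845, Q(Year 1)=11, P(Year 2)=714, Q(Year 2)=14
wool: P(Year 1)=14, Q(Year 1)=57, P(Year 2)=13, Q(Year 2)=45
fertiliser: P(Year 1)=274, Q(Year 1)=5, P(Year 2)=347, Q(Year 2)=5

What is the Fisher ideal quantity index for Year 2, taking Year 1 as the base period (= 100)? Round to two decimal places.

119.83

Laspeyres component (base-period weights):
ΣP(Year 1)Q(Year 2) = 3×123 + 845×14 + 14×45 + 274×5 = 369 + 11830 + 630 + 1370 = 14199
ΣP(Year 1)Q(Year 1) = 3×106 + 845×11 + 14×57 + 274×5 = 318 + 9295 + 798 + 1370 = 11781
L = 14199 / 11781 × 100 = 120.5246
Paasche component (current-period weights):
ΣP(Year 2)Q(Year 2) = 3×123 + 714×14 + 13×45 + 347×5 = 369 + 9996 + 585 + 1735 = 12685
ΣP(Year 2)Q(Year 1) = 3×106 + 714×11 + 13×57 + 347×5 = 318 + 7854 + 741 + 1735 = 10648
P = 12685 / 10648 × 100 = 119.1304
Fisher = √(L × P) = √(120.5246 × 119.1304) = 119.8254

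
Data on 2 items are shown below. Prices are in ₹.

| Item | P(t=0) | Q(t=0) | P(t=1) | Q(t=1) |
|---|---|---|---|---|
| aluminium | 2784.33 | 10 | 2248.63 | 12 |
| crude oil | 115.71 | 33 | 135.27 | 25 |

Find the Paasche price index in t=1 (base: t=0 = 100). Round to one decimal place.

83.6

Paasche price index uses current-period quantities as weights.
ΣP(t=1)·Q(t=1) = 2248.63×12 + 135.27×25 = 26983.56 + 3381.75 = 30365.31
ΣP(t=0)·Q(t=1) = 2784.33×12 + 115.71×25 = 33411.96 + 2892.75 = 36304.71
Index = 30365.31 / 36304.71 × 100 = 83.6401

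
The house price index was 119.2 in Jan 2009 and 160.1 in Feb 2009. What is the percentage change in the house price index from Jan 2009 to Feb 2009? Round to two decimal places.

Change = (160.1 − 119.2) / 119.2 × 100
       = 40.9 / 119.2 × 100 = 34.3121%

34.31%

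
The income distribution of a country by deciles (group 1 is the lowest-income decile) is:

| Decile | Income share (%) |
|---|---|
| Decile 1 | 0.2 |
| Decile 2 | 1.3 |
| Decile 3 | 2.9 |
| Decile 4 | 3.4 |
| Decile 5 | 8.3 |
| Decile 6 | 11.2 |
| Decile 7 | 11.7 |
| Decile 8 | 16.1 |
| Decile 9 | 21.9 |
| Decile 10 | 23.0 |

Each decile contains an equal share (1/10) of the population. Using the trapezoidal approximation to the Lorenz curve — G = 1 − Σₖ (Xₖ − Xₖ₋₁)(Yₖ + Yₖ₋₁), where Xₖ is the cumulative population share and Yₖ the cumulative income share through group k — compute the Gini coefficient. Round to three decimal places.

0.443

Cumulative income shares Yₖ: 0.0020, 0.0150, 0.0440, 0.0780, 0.1610, 0.2730, 0.3900, 0.5510, 0.7700, 1.0000
Σ (Xₖ−Xₖ₋₁)(Yₖ+Yₖ₋₁) = (1/10)(0.0020+0.0000) + (1/10)(0.0150+0.0020) + (1/10)(0.0440+0.0150) + (1/10)(0.0780+0.0440) + (1/10)(0.1610+0.0780) + (1/10)(0.2730+0.1610) + (1/10)(0.3900+0.2730) + (1/10)(0.5510+0.3900) + (1/10)(0.7700+0.5510) + (1/10)(1.0000+0.7700)
  = 0.0002 + 0.0017 + 0.0059 + 0.0122 + 0.0239 + 0.0434 + 0.0663 + 0.0941 + 0.1321 + 0.1770 = 0.5568
G = 1 − 0.5568 = 0.4432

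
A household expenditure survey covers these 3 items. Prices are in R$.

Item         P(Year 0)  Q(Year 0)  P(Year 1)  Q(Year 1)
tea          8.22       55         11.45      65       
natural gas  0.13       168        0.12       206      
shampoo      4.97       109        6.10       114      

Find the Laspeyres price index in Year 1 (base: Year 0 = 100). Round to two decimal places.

129.45

Laspeyres price index uses base-period quantities as weights.
ΣP(Year 1)·Q(Year 0) = 11.45×55 + 0.12×168 + 6.10×109 = 629.75 + 20.16 + 664.9 = 1314.81
ΣP(Year 0)·Q(Year 0) = 8.22×55 + 0.13×168 + 4.97×109 = 452.1 + 21.84 + 541.73 = 1015.67
Index = 1314.81 / 1015.67 × 100 = 129.4525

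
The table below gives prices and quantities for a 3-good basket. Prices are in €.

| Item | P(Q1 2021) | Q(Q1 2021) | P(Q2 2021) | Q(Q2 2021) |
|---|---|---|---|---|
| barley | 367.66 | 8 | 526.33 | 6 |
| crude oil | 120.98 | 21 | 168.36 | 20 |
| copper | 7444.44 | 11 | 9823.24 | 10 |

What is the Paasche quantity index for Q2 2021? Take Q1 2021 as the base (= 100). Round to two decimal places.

Paasche quantity index uses current-period prices as weights.
ΣP(Q2 2021)·Q(Q2 2021) = 526.33×6 + 168.36×20 + 9823.24×10 = 3157.98 + 3367.2 + 98232.4 = 104757.58
ΣP(Q2 2021)·Q(Q1 2021) = 526.33×8 + 168.36×21 + 9823.24×11 = 4210.64 + 3535.56 + 108055.64 = 115801.84
Index = 104757.58 / 115801.84 × 100 = 90.4628

90.46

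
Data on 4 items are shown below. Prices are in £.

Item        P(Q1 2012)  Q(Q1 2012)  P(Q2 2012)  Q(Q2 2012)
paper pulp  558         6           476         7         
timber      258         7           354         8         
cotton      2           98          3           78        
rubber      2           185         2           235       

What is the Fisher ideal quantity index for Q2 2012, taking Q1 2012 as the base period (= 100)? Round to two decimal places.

114.91

Laspeyres component (base-period weights):
ΣP(Q1 2012)Q(Q2 2012) = 558×7 + 258×8 + 2×78 + 2×235 = 3906 + 2064 + 156 + 470 = 6596
ΣP(Q1 2012)Q(Q1 2012) = 558×6 + 258×7 + 2×98 + 2×185 = 3348 + 1806 + 196 + 370 = 5720
L = 6596 / 5720 × 100 = 115.3147
Paasche component (current-period weights):
ΣP(Q2 2012)Q(Q2 2012) = 476×7 + 354×8 + 3×78 + 2×235 = 3332 + 2832 + 234 + 470 = 6868
ΣP(Q2 2012)Q(Q1 2012) = 476×6 + 354×7 + 3×98 + 2×185 = 2856 + 2478 + 294 + 370 = 5998
P = 6868 / 5998 × 100 = 114.5048
Fisher = √(L × P) = √(115.3147 × 114.5048) = 114.9090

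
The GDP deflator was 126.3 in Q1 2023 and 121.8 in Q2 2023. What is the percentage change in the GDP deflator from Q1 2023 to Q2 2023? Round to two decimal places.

Change = (121.8 − 126.3) / 126.3 × 100
       = -4.5 / 126.3 × 100 = -3.5629%

-3.56%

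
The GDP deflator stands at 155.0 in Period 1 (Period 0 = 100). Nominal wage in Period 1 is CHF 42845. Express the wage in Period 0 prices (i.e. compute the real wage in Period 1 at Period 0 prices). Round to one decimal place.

27641.9

Real = Nominal ÷ (Index/100) = 42845 ÷ (155.0/100)
     = 42845 ÷ 1.550 = 27641.9355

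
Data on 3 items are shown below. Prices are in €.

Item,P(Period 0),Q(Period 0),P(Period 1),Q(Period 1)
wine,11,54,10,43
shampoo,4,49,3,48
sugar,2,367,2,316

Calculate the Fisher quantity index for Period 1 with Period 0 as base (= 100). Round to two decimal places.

84.99

Laspeyres component (base-period weights):
ΣP(Period 0)Q(Period 1) = 11×43 + 4×48 + 2×316 = 473 + 192 + 632 = 1297
ΣP(Period 0)Q(Period 0) = 11×54 + 4×49 + 2×367 = 594 + 196 + 734 = 1524
L = 1297 / 1524 × 100 = 85.1050
Paasche component (current-period weights):
ΣP(Period 1)Q(Period 1) = 10×43 + 3×48 + 2×316 = 430 + 144 + 632 = 1206
ΣP(Period 1)Q(Period 0) = 10×54 + 3×49 + 2×367 = 540 + 147 + 734 = 1421
P = 1206 / 1421 × 100 = 84.8698
Fisher = √(L × P) = √(85.1050 × 84.8698) = 84.9873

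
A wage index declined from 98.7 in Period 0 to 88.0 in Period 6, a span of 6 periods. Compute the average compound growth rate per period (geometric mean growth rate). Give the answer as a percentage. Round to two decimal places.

Growth factor = (88.0/98.7)^(1/6) = (0.891591)^(1/6) = 0.981057
Growth rate = 0.981057 − 1 = -0.018943 = -1.8943%

-1.89%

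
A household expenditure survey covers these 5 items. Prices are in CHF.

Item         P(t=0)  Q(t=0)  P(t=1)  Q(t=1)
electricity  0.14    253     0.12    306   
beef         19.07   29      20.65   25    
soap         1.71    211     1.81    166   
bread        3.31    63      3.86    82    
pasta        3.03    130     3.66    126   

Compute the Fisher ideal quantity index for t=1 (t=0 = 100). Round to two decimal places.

Laspeyres component (base-period weights):
ΣP(t=0)Q(t=1) = 0.14×306 + 19.07×25 + 1.71×166 + 3.31×82 + 3.03×126 = 42.84 + 476.75 + 283.86 + 271.42 + 381.78 = 1456.65
ΣP(t=0)Q(t=0) = 0.14×253 + 19.07×29 + 1.71×211 + 3.31×63 + 3.03×130 = 35.42 + 553.03 + 360.81 + 208.53 + 393.9 = 1551.69
L = 1456.65 / 1551.69 × 100 = 93.8751
Paasche component (current-period weights):
ΣP(t=1)Q(t=1) = 0.12×306 + 20.65×25 + 1.81×166 + 3.86×82 + 3.66×126 = 36.72 + 516.25 + 300.46 + 316.52 + 461.16 = 1631.11
ΣP(t=1)Q(t=0) = 0.12×253 + 20.65×29 + 1.81×211 + 3.86×63 + 3.66×130 = 30.36 + 598.85 + 381.91 + 243.18 + 475.8 = 1730.1
P = 1631.11 / 1730.1 × 100 = 94.2784
Fisher = √(L × P) = √(93.8751 × 94.2784) = 94.0765

94.08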